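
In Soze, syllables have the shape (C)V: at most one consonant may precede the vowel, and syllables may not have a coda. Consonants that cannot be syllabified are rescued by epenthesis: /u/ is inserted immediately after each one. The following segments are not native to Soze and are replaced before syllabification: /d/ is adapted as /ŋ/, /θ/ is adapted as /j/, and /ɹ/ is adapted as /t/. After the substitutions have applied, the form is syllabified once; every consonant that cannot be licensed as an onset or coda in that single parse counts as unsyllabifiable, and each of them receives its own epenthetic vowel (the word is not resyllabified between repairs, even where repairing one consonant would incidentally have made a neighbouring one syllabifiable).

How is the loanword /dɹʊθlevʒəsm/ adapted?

ŋutʊjulevuʒəsumu

Substitution: /d/ → /ŋ/, /ɹ/ → /t/, /θ/ → /j/, giving /ŋtʊjlevʒəsm/.
Under (C)V, the unsyllabifiable consonants are /ŋ/, /j/, /v/, /s/, /m/ (no codas are permitted; onsets are limited to one consonant).
Each unlicensed consonant becomes the onset of a new syllable: /ŋ/ → /ŋu/, /j/ → /ju/, /v/ → /vu/, /s/ → /su/, /m/ → /mu/.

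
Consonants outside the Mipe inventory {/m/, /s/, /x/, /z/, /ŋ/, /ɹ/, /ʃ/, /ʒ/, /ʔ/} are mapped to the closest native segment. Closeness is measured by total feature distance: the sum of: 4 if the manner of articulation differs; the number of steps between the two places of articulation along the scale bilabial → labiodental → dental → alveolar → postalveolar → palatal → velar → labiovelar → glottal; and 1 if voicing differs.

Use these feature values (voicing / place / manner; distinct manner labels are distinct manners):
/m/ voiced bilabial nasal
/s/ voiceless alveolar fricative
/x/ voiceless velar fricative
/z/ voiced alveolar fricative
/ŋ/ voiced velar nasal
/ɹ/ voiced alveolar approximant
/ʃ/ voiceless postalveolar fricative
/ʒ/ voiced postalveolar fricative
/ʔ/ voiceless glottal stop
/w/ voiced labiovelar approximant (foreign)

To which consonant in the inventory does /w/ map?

ɹ

/ɹ/ is closest: same manner (approximant), place distance 4 (labiovelar→alveolar), same voicing; total 4. Next closest is /ŋ/ at distance 5.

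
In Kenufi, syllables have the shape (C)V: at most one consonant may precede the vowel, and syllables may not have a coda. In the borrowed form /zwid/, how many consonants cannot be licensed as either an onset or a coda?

2

Syllabifying with onset maximization leaves /z/, /d/ stranded (no codas are permitted; onsets are limited to one consonant).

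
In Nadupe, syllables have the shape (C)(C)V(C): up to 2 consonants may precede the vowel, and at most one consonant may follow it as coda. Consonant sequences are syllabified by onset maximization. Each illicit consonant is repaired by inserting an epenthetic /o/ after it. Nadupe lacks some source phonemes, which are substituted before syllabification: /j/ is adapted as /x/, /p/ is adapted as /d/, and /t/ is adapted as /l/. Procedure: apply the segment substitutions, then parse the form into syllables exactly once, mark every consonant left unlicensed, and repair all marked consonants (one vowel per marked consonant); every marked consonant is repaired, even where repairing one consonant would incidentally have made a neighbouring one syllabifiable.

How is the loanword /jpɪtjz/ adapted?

xdɪlxozo

Substitution: /j/ → /x/, /p/ → /d/, /t/ → /l/, giving /xdɪlxz/.
Under (C)(C)V(C), the unsyllabifiable consonants are /x/, /z/ (at most one coda consonant is licensed; onsets may contain at most 2 consonants).
Inserting the epenthetic vowel yields /x/ → /xo/, /z/ → /zo/.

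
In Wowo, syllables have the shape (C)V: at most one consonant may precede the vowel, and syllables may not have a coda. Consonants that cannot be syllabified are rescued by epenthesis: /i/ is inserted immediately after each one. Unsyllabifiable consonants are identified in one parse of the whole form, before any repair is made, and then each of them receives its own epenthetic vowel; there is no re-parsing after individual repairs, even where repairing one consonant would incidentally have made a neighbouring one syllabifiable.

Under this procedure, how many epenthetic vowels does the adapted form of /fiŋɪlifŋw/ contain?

3

The unsyllabifiable consonants are /f/, /ŋ/, /w/; each receives one epenthetic vowel.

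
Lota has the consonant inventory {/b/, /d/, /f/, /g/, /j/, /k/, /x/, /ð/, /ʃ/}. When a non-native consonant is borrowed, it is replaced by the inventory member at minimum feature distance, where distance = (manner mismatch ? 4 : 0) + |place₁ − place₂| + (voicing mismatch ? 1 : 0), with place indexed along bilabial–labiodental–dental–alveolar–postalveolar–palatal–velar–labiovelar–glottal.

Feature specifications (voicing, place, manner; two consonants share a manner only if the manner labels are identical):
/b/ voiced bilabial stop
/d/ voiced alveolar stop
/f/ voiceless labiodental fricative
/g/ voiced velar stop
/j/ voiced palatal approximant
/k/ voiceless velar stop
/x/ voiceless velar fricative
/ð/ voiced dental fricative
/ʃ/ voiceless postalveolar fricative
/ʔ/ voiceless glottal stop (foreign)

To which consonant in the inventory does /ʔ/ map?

k

/k/ is closest: same manner (stop), place distance 2 (glottal→velar), same voicing; total 2. Next closest is /g/ at distance 3.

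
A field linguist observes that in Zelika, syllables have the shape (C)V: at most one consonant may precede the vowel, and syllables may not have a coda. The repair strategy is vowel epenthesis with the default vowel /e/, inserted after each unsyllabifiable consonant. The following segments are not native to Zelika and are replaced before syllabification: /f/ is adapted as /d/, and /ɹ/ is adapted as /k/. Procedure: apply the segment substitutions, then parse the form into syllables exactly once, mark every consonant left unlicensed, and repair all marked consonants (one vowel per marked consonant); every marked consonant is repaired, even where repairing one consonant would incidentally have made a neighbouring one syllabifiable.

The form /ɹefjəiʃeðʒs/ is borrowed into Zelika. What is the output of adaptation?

Substitution: /ɹ/ → /k/, /f/ → /d/, giving /kedjəiʃeðʒs/.
Syllabifying with onset maximization leaves /d/, /ð/, /ʒ/, /s/ stranded (no codas are permitted; onsets are limited to one consonant).
Epenthesis after each stranded consonant: /d/ → /de/, /ð/ → /ðe/, /ʒ/ → /ʒe/, /s/ → /se/.

kedejəiʃeðeʒese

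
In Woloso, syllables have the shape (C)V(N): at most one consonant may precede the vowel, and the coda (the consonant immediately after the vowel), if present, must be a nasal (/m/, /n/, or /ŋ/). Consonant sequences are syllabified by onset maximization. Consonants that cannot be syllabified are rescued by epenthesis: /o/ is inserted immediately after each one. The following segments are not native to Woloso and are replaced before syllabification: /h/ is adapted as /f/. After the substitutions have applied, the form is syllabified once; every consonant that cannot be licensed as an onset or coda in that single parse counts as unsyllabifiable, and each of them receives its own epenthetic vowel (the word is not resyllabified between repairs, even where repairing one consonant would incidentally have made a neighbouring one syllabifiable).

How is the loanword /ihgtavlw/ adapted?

Substitution: /h/ → /f/, giving /ifgtavlw/.
Under (C)V(N), the unsyllabifiable consonants are /f/, /g/, /v/, /l/, /w/ (only a nasal (/m/, /n/, or /ŋ/) is licensed in coda position; onsets are limited to one consonant).
Each unlicensed consonant becomes the onset of a new syllable: /f/ → /fo/, /g/ → /go/, /v/ → /vo/, /l/ → /lo/, /w/ → /wo/.

ifogotavolowo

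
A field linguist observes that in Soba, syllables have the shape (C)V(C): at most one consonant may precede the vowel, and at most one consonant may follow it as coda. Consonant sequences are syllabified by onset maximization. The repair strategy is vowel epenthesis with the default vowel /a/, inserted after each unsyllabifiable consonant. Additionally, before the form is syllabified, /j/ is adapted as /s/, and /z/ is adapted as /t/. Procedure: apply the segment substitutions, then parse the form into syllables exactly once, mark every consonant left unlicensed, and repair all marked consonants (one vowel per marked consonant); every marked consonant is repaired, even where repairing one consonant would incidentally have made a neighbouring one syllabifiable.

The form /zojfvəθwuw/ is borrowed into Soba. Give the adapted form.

tosfavəθwuw

Substitution: /z/ → /t/, /j/ → /s/, giving /tosfvəθwuw/.
Syllabifying with onset maximization leaves /f/ stranded (at most one coda consonant is licensed; onsets are limited to one consonant).
Each unlicensed consonant becomes the onset of a new syllable: /f/ → /fa/.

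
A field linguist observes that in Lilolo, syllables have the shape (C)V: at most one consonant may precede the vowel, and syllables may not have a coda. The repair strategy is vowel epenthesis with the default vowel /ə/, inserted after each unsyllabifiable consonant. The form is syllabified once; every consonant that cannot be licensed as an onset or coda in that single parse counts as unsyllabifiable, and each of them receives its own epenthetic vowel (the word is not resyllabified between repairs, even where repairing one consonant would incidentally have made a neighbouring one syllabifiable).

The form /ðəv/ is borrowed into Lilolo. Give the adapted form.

ðəvə

Syllabifying with onset maximization leaves /v/ stranded (no codas are permitted; onsets are limited to one consonant).
Each unlicensed consonant becomes the onset of a new syllable: /v/ → /və/.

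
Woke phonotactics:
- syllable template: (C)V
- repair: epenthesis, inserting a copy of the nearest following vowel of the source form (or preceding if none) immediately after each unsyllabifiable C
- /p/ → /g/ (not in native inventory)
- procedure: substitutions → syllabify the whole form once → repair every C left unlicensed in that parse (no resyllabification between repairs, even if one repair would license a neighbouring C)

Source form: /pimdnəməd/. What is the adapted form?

Substitution: /p/ → /g/, giving /gimdnəməd/.
Syllabifying with onset maximization leaves /m/, /d/, /d/ stranded (no codas are permitted; onsets are limited to one consonant).
Epenthesis after each stranded consonant: /m/ → /mə/, /d/ → /də/, /d/ → /də/.

gimədənəmədə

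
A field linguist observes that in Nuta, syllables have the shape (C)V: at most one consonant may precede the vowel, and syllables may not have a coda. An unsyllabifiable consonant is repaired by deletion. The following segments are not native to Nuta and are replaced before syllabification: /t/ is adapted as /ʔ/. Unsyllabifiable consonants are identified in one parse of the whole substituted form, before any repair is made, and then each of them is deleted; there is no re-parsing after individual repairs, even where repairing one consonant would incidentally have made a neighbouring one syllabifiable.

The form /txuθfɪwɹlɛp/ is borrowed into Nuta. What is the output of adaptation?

Substitution: /t/ → /ʔ/, giving /ʔxuθfɪwɹlɛp/.
The consonants /ʔ/, /θ/, /w/, /ɹ/, /p/ cannot be parsed into a legal (C)V syllable (no codas are permitted; onsets are limited to one consonant).
Deletion applies to /ʔ/, /θ/, /w/, /ɹ/, /p/.

xufɪlɛ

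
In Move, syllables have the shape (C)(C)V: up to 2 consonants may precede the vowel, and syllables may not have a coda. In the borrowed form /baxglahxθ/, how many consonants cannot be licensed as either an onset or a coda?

The consonants /x/, /h/, /x/, /θ/ cannot be parsed into a legal (C)(C)V syllable (no codas are permitted; onsets may contain at most 2 consonants).

4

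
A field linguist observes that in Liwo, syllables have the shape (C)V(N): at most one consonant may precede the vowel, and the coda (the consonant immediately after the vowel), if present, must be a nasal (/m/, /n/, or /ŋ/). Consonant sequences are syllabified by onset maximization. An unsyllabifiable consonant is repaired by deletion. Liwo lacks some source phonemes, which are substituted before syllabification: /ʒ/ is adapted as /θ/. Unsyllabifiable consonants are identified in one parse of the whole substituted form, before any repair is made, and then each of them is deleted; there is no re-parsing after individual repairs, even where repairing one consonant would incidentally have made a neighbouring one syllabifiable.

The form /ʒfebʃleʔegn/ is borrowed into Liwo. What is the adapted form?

Substitution: /ʒ/ → /θ/, giving /θfebʃleʔegn/.
Syllabifying with onset maximization leaves /θ/, /b/, /ʃ/, /g/, /n/ stranded (only a nasal (/m/, /n/, or /ŋ/) is licensed in coda position; onsets are limited to one consonant).
Deletion applies to /θ/, /b/, /ʃ/, /g/, /n/.

feleʔe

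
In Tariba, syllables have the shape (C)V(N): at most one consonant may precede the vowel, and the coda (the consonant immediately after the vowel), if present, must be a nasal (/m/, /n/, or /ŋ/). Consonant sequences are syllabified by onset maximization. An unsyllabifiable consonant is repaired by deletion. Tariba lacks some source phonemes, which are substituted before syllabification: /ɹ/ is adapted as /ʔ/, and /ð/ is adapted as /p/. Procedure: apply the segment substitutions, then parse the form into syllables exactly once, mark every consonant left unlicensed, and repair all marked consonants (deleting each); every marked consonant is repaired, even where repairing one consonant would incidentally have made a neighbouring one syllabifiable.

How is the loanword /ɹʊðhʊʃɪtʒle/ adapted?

Substitution: /ɹ/ → /ʔ/, /ð/ → /p/, giving /ʔʊphʊʃɪtʒle/.
The consonants /p/, /t/, /ʒ/ cannot be parsed into a legal (C)V(N) syllable (only a nasal (/m/, /n/, or /ŋ/) is licensed in coda position; onsets are limited to one consonant).
Deleting the stranded consonants removes /p/, /t/, /ʒ/.

ʔʊhʊʃɪle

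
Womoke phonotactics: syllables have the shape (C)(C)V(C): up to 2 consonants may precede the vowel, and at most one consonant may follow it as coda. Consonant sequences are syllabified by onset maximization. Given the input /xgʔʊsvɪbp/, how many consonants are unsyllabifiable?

Under (C)(C)V(C), the unsyllabifiable consonants are /x/, /p/ (at most one coda consonant is licensed; onsets may contain at most 2 consonants).

2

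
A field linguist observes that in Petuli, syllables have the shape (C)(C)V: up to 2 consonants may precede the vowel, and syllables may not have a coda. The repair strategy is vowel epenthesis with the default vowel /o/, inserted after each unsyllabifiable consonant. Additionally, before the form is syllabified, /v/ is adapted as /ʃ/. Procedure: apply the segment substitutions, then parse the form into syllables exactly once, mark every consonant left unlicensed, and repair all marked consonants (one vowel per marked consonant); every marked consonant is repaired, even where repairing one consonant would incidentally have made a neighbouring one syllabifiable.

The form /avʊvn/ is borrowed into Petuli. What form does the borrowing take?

Substitution: /v/ → /ʃ/, giving /aʃʊʃn/.
Under (C)(C)V, the unsyllabifiable consonants are /ʃ/, /n/ (no codas are permitted; onsets may contain at most 2 consonants).
Each unlicensed consonant becomes the onset of a new syllable: /ʃ/ → /ʃo/, /n/ → /no/.

aʃʊʃono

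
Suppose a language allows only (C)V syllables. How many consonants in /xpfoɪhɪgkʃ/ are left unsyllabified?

5

The consonants /x/, /p/, /g/, /k/, /ʃ/ cannot be parsed into a legal (C)V syllable (no codas are permitted; onsets are limited to one consonant).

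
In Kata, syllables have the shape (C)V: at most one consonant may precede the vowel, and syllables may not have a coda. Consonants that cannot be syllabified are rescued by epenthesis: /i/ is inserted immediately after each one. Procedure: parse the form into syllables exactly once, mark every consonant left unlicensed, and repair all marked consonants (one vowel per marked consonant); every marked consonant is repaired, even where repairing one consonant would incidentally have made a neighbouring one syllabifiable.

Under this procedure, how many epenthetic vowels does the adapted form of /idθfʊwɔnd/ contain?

The unsyllabifiable consonants are /d/, /θ/, /n/, /d/; each receives one epenthetic vowel.

4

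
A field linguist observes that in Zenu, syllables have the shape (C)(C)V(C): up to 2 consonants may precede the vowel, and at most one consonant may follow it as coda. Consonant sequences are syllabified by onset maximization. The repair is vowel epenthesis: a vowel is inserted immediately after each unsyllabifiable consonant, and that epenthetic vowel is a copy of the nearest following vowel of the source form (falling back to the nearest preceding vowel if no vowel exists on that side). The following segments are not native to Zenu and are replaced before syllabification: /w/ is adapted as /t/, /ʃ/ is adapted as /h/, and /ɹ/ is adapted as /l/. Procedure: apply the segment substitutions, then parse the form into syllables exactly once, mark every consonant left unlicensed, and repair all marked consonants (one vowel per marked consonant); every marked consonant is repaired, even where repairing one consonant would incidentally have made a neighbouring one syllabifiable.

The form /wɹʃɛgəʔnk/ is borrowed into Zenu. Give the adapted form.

Substitution: /w/ → /t/, /ɹ/ → /l/, /ʃ/ → /h/, giving /tlhɛgəʔnk/.
Under (C)(C)V(C), the unsyllabifiable consonants are /t/, /n/, /k/ (at most one coda consonant is licensed; onsets may contain at most 2 consonants).
Epenthesis after each stranded consonant: /t/ → /tɛ/, /n/ → /nə/, /k/ → /kə/.

tɛlhɛgəʔnəkə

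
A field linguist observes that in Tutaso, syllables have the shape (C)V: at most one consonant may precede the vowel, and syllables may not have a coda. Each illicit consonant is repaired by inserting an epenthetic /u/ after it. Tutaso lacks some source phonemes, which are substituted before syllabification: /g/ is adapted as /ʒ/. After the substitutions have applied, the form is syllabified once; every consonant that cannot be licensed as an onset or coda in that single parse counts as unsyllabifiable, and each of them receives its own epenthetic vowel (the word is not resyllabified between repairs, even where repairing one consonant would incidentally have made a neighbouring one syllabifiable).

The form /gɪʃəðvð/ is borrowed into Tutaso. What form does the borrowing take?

Substitution: /g/ → /ʒ/, giving /ʒɪʃəðvð/.
The consonants /ð/, /v/, /ð/ cannot be parsed into a legal (C)V syllable (no codas are permitted; onsets are limited to one consonant).
Each unlicensed consonant becomes the onset of a new syllable: /ð/ → /ðu/, /v/ → /vu/, /ð/ → /ðu/.

ʒɪʃəðuvuðu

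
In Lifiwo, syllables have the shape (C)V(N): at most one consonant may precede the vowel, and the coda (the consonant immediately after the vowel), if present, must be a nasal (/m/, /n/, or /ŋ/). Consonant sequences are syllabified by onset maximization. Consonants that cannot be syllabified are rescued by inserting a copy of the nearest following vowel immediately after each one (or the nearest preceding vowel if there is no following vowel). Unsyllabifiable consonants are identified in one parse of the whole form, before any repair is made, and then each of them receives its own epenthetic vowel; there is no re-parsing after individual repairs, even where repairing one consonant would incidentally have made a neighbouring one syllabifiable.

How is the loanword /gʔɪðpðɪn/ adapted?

Syllabifying with onset maximization leaves /g/, /ð/, /p/ stranded (only a nasal (/m/, /n/, or /ŋ/) is licensed in coda position; onsets are limited to one consonant).
Epenthesis after each stranded consonant: /g/ → /gɪ/, /ð/ → /ðɪ/, /p/ → /pɪ/.

gɪʔɪðɪpɪðɪn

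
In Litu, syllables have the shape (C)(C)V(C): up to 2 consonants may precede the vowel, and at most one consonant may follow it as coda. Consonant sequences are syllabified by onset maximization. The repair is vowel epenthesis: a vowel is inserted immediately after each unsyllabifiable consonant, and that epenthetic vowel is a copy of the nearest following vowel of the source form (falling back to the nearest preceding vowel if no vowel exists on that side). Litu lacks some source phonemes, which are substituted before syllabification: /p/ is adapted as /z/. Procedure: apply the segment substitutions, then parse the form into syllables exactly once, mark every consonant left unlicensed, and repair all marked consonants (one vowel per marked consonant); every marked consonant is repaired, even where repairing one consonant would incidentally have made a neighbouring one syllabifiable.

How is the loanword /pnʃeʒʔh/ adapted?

zenʃeʒʔehe

Substitution: /p/ → /z/, giving /znʃeʒʔh/.
Syllabifying with onset maximization leaves /z/, /ʔ/, /h/ stranded (at most one coda consonant is licensed; onsets may contain at most 2 consonants).
Each unlicensed consonant becomes the onset of a new syllable: /z/ → /ze/, /ʔ/ → /ʔe/, /h/ → /he/.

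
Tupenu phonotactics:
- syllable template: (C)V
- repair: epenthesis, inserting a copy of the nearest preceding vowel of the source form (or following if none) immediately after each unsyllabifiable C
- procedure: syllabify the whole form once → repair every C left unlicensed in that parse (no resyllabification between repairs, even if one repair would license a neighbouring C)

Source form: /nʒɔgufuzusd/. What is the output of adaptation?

nɔʒɔgufuzusudu

Under (C)V, the unsyllabifiable consonants are /n/, /s/, /d/ (no codas are permitted; onsets are limited to one consonant).
Each unlicensed consonant becomes the onset of a new syllable: /n/ → /nɔ/, /s/ → /su/, /d/ → /du/.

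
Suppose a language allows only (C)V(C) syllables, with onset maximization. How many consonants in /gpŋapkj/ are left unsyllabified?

Syllabifying with onset maximization leaves /g/, /p/, /k/, /j/ stranded (at most one coda consonant is licensed; onsets are limited to one consonant).

4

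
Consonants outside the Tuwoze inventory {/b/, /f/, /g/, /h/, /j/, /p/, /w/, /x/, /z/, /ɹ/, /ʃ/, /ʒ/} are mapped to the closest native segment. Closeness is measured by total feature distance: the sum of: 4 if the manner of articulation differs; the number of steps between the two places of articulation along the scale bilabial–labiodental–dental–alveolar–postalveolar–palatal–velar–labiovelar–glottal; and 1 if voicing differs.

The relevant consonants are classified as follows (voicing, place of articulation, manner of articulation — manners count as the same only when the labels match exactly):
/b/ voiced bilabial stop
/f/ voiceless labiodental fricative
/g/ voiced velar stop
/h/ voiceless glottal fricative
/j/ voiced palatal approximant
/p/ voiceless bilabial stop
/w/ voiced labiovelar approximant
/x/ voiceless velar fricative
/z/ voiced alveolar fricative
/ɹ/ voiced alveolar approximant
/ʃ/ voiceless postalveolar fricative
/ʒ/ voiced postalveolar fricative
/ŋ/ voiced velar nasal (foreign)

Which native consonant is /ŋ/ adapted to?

/g/ is closest: manner differs (nasal→stop, +4), place distance 0 (velar→velar), same voicing; total 4. Next closest is /j/ at distance 5.

g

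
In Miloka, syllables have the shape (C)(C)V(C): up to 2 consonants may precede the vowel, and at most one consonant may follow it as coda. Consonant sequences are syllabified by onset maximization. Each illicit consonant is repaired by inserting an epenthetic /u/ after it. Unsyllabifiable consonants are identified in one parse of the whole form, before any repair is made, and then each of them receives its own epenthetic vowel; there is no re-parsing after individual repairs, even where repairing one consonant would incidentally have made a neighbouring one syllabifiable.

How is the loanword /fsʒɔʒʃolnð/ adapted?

Under (C)(C)V(C), the unsyllabifiable consonants are /f/, /n/, /ð/ (at most one coda consonant is licensed; onsets may contain at most 2 consonants).
Each unlicensed consonant becomes the onset of a new syllable: /f/ → /fu/, /n/ → /nu/, /ð/ → /ðu/.

fusʒɔʒʃolnuðu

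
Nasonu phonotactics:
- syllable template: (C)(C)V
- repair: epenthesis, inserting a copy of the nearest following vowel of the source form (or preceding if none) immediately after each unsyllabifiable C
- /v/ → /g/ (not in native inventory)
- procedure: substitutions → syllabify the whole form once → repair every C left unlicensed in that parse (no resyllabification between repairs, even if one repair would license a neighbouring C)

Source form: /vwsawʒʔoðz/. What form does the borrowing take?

gawsawoʒʔoðozo

Substitution: /v/ → /g/, giving /gwsawʒʔoðz/.
Syllabifying with onset maximization leaves /g/, /w/, /ð/, /z/ stranded (no codas are permitted; onsets may contain at most 2 consonants).
Inserting the epenthetic vowel yields /g/ → /ga/, /w/ → /wo/, /ð/ → /ðo/, /z/ → /zo/.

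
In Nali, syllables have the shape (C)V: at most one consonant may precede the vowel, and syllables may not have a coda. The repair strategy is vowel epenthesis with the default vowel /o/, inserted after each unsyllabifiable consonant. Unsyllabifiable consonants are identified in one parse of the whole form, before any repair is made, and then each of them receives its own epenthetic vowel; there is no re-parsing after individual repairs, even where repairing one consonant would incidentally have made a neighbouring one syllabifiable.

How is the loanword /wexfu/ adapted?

wexofu

Syllabifying with onset maximization leaves /x/ stranded (no codas are permitted; onsets are limited to one consonant).
Epenthesis after each stranded consonant: /x/ → /xo/.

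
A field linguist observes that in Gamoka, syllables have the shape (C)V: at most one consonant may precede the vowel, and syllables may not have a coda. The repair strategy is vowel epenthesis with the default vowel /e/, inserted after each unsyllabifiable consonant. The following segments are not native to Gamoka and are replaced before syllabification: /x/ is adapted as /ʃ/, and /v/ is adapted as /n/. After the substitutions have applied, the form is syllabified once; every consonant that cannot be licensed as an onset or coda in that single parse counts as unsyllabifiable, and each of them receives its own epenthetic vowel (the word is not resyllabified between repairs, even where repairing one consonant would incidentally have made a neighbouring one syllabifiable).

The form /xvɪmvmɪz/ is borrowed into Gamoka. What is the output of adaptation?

Substitution: /x/ → /ʃ/, /v/ → /n/, giving /ʃnɪmnmɪz/.
Syllabifying with onset maximization leaves /ʃ/, /m/, /n/, /z/ stranded (no codas are permitted; onsets are limited to one consonant).
Each unlicensed consonant becomes the onset of a new syllable: /ʃ/ → /ʃe/, /m/ → /me/, /n/ → /ne/, /z/ → /ze/.

ʃenɪmenemɪze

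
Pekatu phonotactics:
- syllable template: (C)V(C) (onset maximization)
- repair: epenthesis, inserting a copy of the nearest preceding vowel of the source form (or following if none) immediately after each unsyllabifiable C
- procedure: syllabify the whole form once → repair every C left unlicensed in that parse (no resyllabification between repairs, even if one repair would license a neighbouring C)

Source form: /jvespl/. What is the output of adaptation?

jevespele

Syllabifying with onset maximization leaves /j/, /p/, /l/ stranded (at most one coda consonant is licensed; onsets are limited to one consonant).
Inserting the epenthetic vowel yields /j/ → /je/, /p/ → /pe/, /l/ → /le/.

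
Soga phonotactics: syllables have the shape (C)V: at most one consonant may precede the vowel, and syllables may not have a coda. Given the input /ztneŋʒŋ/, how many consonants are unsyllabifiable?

Syllabifying with onset maximization leaves /z/, /t/, /ŋ/, /ʒ/, /ŋ/ stranded (no codas are permitted; onsets are limited to one consonant).

5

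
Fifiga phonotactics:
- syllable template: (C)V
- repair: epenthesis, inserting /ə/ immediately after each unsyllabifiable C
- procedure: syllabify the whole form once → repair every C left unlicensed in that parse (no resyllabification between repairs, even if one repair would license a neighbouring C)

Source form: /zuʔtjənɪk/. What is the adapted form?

zuʔətəjənɪkə

Syllabifying with onset maximization leaves /ʔ/, /t/, /k/ stranded (no codas are permitted; onsets are limited to one consonant).
Epenthesis after each stranded consonant: /ʔ/ → /ʔə/, /t/ → /tə/, /k/ → /kə/.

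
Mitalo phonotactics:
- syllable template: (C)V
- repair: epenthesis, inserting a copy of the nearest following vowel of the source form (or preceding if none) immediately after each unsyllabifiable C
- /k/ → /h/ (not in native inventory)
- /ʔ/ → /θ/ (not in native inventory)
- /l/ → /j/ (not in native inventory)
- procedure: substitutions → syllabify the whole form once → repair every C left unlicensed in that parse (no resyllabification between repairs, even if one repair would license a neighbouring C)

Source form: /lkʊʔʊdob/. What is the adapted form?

jʊhʊθʊdobo

Substitution: /l/ → /j/, /k/ → /h/, /ʔ/ → /θ/, giving /jhʊθʊdob/.
Syllabifying with onset maximization leaves /j/, /b/ stranded (no codas are permitted; onsets are limited to one consonant).
Inserting the epenthetic vowel yields /j/ → /jʊ/, /b/ → /bo/.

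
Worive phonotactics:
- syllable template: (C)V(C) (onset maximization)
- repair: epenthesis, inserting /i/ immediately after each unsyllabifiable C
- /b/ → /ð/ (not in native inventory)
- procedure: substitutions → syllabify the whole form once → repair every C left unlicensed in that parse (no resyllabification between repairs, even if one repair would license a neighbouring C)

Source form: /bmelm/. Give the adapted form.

Substitution: /b/ → /ð/, giving /ðmelm/.
The consonants /ð/, /m/ cannot be parsed into a legal (C)V(C) syllable (at most one coda consonant is licensed; onsets are limited to one consonant).
Each unlicensed consonant becomes the onset of a new syllable: /ð/ → /ði/, /m/ → /mi/.

ðimelmi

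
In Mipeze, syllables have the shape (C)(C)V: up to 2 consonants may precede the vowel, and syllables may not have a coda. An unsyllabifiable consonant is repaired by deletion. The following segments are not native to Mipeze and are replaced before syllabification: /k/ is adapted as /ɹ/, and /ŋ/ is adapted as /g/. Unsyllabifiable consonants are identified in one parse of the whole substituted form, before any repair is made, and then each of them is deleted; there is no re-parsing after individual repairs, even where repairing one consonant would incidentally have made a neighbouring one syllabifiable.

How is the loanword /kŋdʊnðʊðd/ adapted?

Substitution: /k/ → /ɹ/, /ŋ/ → /g/, giving /ɹgdʊnðʊðd/.
The consonants /ɹ/, /ð/, /d/ cannot be parsed into a legal (C)(C)V syllable (no codas are permitted; onsets may contain at most 2 consonants).
Each unlicensed consonant is deleted: /ɹ/, /ð/, /d/.

gdʊnðʊ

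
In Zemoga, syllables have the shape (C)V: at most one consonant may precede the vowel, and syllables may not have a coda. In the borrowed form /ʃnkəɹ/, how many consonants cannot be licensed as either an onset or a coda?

Under (C)V, the unsyllabifiable consonants are /ʃ/, /n/, /ɹ/ (no codas are permitted; onsets are limited to one consonant).

3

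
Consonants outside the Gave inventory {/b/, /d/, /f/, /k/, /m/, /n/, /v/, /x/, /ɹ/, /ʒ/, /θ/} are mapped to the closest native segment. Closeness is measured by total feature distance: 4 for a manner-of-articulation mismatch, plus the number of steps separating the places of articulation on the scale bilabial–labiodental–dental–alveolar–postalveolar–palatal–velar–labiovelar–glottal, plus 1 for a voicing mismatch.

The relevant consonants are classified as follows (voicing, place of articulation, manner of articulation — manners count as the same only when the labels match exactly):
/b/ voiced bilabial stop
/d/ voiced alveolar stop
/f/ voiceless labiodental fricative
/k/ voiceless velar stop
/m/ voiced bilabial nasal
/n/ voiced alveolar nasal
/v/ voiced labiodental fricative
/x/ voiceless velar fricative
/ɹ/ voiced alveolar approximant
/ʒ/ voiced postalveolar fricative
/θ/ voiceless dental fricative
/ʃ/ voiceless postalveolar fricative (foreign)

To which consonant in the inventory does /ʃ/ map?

/ʒ/ is closest: same manner (fricative), place distance 0 (postalveolar→postalveolar), voicing differs (+1); total 1. Next closest is /x/ at distance 2.

ʒ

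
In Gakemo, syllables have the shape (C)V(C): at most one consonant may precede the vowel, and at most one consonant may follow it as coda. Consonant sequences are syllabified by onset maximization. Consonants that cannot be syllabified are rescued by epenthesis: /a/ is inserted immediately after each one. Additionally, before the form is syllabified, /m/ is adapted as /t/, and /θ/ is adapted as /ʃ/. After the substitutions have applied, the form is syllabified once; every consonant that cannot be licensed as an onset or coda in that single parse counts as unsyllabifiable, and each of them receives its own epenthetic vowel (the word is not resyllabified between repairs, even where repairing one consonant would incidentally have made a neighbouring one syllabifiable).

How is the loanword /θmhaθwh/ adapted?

ʃatahaʃwaha

Substitution: /θ/ → /ʃ/, /m/ → /t/, giving /ʃthaʃwh/.
Syllabifying with onset maximization leaves /ʃ/, /t/, /w/, /h/ stranded (at most one coda consonant is licensed; onsets are limited to one consonant).
Inserting the epenthetic vowel yields /ʃ/ → /ʃa/, /t/ → /ta/, /w/ → /wa/, /h/ → /ha/.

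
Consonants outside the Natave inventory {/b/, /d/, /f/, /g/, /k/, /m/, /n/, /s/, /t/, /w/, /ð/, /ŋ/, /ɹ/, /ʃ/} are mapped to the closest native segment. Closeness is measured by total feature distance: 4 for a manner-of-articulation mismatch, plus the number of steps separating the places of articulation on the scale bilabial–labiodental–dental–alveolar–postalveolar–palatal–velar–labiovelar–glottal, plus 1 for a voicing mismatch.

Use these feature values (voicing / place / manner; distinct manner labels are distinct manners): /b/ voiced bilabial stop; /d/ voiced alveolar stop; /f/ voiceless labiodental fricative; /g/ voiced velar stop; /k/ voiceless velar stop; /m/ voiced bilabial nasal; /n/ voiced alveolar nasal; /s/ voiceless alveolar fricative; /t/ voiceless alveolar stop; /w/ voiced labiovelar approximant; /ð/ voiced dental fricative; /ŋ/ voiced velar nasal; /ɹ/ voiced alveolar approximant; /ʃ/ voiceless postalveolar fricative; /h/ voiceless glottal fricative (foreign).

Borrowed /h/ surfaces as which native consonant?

ʃ

/ʃ/ is closest: same manner (fricative), place distance 4 (glottal→postalveolar), same voicing; total 4. Next closest is /s/ at distance 5.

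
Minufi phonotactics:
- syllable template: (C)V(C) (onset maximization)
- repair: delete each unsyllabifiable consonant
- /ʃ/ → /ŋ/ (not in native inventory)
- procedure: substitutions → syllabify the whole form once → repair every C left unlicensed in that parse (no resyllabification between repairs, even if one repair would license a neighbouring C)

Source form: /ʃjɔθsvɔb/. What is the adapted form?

jɔθvɔb

Substitution: /ʃ/ → /ŋ/, giving /ŋjɔθsvɔb/.
Under (C)V(C), the unsyllabifiable consonants are /ŋ/, /s/ (at most one coda consonant is licensed; onsets are limited to one consonant).
Deletion applies to /ŋ/, /s/.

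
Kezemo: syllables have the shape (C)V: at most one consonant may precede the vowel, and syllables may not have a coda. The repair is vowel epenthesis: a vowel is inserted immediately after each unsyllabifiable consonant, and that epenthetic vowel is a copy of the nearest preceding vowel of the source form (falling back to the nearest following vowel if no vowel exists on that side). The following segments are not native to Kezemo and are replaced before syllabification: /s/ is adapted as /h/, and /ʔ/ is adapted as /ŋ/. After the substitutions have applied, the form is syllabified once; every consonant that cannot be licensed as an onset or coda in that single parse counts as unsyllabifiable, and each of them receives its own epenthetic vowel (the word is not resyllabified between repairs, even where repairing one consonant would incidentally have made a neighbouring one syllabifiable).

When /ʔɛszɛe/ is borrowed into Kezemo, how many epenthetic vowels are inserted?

1

After substitution the input is /ŋɛhzɛe/.
The unsyllabifiable consonants are /h/; each receives one epenthetic vowel.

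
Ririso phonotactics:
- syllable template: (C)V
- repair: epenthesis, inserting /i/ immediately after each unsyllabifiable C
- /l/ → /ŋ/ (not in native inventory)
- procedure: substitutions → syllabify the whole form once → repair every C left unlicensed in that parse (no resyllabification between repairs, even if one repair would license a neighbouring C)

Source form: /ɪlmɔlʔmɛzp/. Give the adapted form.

Substitution: /l/ → /ŋ/, giving /ɪŋmɔŋʔmɛzp/.
The consonants /ŋ/, /ŋ/, /ʔ/, /z/, /p/ cannot be parsed into a legal (C)V syllable (no codas are permitted; onsets are limited to one consonant).
Inserting the epenthetic vowel yields /ŋ/ → /ŋi/, /ŋ/ → /ŋi/, /ʔ/ → /ʔi/, /z/ → /zi/, /p/ → /pi/.

ɪŋimɔŋiʔimɛzipi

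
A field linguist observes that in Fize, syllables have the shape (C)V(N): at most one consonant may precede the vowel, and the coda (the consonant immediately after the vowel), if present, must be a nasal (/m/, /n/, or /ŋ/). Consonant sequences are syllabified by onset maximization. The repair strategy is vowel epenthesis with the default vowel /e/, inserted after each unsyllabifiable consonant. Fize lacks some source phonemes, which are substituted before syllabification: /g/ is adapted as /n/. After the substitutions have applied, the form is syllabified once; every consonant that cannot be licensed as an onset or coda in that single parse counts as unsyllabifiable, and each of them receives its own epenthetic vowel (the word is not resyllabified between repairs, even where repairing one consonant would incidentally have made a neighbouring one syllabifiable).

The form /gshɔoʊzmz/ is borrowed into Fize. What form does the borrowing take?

nesehɔoʊzemeze

Substitution: /g/ → /n/, giving /nshɔoʊzmz/.
Syllabifying with onset maximization leaves /n/, /s/, /z/, /m/, /z/ stranded (only a nasal (/m/, /n/, or /ŋ/) is licensed in coda position; onsets are limited to one consonant).
Epenthesis after each stranded consonant: /n/ → /ne/, /s/ → /se/, /z/ → /ze/, /m/ → /me/, /z/ → /ze/.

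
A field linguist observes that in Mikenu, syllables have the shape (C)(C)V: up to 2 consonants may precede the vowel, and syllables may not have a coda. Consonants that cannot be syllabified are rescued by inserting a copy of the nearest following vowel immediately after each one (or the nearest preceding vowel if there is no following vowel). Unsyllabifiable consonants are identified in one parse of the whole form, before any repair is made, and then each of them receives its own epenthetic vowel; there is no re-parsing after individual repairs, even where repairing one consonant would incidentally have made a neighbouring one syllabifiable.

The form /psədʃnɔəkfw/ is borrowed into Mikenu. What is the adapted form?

The consonants /d/, /k/, /f/, /w/ cannot be parsed into a legal (C)(C)V syllable (no codas are permitted; onsets may contain at most 2 consonants).
Each unlicensed consonant becomes the onset of a new syllable: /d/ → /dɔ/, /k/ → /kə/, /f/ → /fə/, /w/ → /wə/.

psədɔʃnɔəkəfəwə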